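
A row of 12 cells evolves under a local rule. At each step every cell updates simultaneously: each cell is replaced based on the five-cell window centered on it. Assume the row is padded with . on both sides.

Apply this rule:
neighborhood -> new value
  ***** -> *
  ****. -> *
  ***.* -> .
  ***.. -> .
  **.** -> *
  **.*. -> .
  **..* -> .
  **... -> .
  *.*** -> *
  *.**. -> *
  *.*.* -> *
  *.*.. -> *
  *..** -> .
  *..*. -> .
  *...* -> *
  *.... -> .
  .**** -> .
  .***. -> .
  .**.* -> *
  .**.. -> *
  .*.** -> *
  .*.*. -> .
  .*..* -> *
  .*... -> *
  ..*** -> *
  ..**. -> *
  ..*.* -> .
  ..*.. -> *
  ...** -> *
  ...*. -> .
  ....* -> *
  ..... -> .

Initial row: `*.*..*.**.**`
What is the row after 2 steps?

****..*.***.

..**..******
****..*.***.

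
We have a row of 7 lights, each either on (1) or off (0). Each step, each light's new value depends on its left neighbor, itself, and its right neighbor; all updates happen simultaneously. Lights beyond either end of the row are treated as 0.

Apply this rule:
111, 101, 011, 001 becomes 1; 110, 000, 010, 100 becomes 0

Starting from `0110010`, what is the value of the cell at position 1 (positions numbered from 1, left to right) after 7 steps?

step 1: 1100100
step 2: 1001000
step 3: 0010000
step 4: 0100000
step 5: 1000000
step 6: 0000000
step 7: 0000000
position 1 holds 0

0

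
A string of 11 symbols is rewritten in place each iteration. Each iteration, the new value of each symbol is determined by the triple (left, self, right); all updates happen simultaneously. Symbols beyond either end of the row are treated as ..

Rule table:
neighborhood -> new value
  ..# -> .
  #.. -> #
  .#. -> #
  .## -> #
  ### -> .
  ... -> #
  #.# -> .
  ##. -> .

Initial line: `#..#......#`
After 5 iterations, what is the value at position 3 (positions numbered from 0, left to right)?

#

iteration 1: ##.######.#
iteration 2: #..#......#  (repeats iteration 0; period 2)
iteration 5: ##.######.#
position 3 holds #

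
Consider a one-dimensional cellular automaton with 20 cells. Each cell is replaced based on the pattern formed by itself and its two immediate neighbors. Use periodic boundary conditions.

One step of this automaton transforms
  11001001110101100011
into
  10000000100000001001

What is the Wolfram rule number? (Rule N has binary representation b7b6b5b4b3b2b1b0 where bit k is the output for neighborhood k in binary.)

129

position 0: 111 → 1  (bit 7 = 1)
position 1: 110 → 0  (bit 6 = 0)
position 10: 101 → 0  (bit 5 = 0)
position 2: 100 → 0  (bit 4 = 0)
position 7: 011 → 0  (bit 3 = 0)
position 4: 010 → 0  (bit 2 = 0)
position 3: 001 → 0  (bit 1 = 0)
position 16: 000 → 1  (bit 0 = 1)
bits b7..b0 = 10000001 = 129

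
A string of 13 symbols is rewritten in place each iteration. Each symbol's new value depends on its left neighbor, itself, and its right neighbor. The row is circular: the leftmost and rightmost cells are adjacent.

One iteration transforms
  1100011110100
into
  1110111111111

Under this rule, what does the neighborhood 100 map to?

At position 2 the neighborhood is 100; the next row has 1 there.

1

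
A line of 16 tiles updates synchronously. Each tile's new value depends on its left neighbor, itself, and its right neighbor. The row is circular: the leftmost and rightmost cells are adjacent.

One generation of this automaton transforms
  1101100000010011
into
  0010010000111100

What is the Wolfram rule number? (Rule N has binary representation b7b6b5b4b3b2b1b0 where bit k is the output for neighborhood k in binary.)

54

position 0: 111 → 0  (bit 7 = 0)
position 1: 110 → 0  (bit 6 = 0)
position 2: 101 → 1  (bit 5 = 1)
position 5: 100 → 1  (bit 4 = 1)
position 3: 011 → 0  (bit 3 = 0)
position 11: 010 → 1  (bit 2 = 1)
position 10: 001 → 1  (bit 1 = 1)
position 6: 000 → 0  (bit 0 = 0)
bits b7..b0 = 00110110 = 54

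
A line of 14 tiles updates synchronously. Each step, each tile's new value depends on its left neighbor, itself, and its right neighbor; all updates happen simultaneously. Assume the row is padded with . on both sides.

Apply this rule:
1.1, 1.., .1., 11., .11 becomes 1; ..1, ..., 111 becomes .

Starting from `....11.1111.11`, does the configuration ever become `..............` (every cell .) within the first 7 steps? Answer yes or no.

....1111..1111
....1..11.1..1
....11.11111.1
....1111...111
....1..11..1.1
....11.111.111
....1111.111.1
step 7 is ....1111.111.1, still not uniform .

no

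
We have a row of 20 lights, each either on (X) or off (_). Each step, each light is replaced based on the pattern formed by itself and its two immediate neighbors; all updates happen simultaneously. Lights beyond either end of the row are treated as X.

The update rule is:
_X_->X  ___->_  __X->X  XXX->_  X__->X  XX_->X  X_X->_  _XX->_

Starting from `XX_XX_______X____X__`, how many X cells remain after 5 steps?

7

_X__XX_____XXX__XXXX
_XXX_XX___X__XXX____
___X__XX_XXXX__XX__X
X_XXXX_X____XXX_XXX_
X____X_XX__X__X___X_
count of X: 7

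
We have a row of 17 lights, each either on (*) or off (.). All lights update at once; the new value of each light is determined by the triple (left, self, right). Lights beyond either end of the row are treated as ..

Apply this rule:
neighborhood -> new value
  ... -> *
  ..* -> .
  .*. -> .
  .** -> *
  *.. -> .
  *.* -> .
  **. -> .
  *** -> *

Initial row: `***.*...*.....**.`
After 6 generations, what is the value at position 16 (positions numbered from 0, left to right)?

*

**....*...***.*..
*..**...*.**....*
...*..*...*..**..
**......*....*..*
*..****...**.....
...***..*.*..****
position 16 holds *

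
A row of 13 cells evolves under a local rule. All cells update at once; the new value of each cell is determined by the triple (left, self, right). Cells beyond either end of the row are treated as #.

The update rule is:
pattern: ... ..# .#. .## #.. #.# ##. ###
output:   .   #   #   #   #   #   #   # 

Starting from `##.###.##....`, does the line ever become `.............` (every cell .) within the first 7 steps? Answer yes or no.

step 1: ##########..#
step 2: #############
step 3: #############  (fixed point — unchanged through step 7)
step 7 is #############, still not uniform .

no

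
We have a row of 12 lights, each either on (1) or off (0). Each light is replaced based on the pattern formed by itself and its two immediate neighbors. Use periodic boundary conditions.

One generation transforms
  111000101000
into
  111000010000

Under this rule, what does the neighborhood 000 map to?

0

At position 4 the neighborhood is 000; the next row has 0 there.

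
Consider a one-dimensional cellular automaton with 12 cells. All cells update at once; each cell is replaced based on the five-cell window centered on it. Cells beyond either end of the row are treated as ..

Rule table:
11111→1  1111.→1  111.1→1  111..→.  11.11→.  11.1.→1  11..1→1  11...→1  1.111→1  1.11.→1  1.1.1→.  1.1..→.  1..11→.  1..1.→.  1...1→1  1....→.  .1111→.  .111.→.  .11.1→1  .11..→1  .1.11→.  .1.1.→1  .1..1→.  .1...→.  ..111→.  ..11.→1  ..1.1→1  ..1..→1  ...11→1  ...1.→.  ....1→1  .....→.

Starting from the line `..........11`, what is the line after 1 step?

........1111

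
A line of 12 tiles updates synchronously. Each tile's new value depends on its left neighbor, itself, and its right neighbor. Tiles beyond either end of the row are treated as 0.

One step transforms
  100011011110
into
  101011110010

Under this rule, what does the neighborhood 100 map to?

At position 1 the neighborhood is 100; the next row has 0 there.

0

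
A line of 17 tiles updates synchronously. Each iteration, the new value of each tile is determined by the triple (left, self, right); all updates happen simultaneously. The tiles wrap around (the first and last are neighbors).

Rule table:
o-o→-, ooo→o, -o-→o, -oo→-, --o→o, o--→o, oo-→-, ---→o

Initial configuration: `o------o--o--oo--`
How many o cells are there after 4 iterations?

iteration 1: ooooooooooooo--oo
iteration 2: oooooooooooo-oo-o
iteration 3: ooooooooooo------
iteration 4: -ooooooooo-oooooo
count of o: 15

15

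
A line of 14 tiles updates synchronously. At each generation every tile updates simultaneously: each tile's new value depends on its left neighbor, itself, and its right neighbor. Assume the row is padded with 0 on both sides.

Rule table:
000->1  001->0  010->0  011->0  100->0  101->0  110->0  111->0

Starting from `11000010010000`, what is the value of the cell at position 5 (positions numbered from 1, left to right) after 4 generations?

00011000000111
11000011110000
00011000000111  (repeats generation 1; period 2)
generation 4: 11000011110000
position 5 holds 0

0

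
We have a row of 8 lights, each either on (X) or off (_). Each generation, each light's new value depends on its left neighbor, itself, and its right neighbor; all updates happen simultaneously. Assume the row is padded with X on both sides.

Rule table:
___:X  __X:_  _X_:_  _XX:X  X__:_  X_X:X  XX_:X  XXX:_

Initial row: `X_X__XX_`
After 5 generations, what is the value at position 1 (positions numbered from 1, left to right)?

generation 1: XX___XXX
generation 2: _X_X_X__
generation 3: X_X_X___
generation 4: XX_X__X_
generation 5: _XX____X
position 1 holds _

_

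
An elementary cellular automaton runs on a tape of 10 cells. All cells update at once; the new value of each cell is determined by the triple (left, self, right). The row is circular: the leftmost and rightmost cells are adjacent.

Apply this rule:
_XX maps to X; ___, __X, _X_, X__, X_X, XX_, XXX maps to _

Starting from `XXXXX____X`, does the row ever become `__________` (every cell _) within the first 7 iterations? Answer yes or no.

_________X
__________
all cells are _ at iteration 2

yes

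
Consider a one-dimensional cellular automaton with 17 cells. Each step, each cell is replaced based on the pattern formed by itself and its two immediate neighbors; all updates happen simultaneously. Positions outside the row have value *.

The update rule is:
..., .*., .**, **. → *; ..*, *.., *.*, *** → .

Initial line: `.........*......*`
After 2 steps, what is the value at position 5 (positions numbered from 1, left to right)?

.

.*******.*.****.*
.*.....*.*.*..*.*
position 5 holds .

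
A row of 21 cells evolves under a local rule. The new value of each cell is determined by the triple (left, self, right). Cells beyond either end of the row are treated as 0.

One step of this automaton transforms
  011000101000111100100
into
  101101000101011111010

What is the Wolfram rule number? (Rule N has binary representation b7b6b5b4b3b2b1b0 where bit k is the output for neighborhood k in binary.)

210

position 13: 111 → 1  (bit 7 = 1)
position 2: 110 → 1  (bit 6 = 1)
position 7: 101 → 0  (bit 5 = 0)
position 3: 100 → 1  (bit 4 = 1)
position 1: 011 → 0  (bit 3 = 0)
position 6: 010 → 0  (bit 2 = 0)
position 0: 001 → 1  (bit 1 = 1)
position 4: 000 → 0  (bit 0 = 0)
bits b7..b0 = 11010010 = 210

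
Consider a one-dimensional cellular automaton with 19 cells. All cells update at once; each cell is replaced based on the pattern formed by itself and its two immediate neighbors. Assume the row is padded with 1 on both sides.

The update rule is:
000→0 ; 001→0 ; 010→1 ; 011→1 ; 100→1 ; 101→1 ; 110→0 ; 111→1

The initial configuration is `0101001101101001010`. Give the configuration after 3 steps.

1110111101110111111

1111101011011101111
1111011110111011111
1110111101110111111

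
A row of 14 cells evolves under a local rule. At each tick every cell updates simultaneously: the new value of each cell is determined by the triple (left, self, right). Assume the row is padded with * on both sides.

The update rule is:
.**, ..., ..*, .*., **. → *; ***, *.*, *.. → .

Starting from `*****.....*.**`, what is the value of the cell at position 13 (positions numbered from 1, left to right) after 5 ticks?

*

tick 1: ....*.*****.*.
tick 2: .****.*...*.*.
tick 3: .*..*.*.***.*.
tick 4: .*.**.*.*.*.*.
tick 5: .*.**.*.*.*.*.
position 13 holds *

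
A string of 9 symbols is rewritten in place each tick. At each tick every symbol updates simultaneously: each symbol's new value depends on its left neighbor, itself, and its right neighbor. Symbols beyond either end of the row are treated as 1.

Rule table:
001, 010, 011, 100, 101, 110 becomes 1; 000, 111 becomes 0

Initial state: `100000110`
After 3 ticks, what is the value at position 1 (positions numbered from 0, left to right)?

1

110001111
011011000
111111101
position 1 holds 1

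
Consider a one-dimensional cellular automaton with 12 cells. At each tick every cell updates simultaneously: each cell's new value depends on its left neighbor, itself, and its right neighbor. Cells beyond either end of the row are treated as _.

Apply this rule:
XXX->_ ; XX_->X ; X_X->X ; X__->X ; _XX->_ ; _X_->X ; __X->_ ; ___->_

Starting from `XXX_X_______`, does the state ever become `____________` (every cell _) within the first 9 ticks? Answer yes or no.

__XXXX______
_____XX_____
______XX____
_______XX___
________XX__
_________XX_
__________XX
___________X
___________X
tick 9 is ___________X, still not uniform _

no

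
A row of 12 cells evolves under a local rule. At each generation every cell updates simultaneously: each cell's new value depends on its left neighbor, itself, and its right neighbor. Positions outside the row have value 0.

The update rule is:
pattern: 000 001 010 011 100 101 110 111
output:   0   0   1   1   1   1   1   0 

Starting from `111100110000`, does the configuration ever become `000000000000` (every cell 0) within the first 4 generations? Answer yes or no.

no

100110111000
110111101100
111100111110
100110100011
generation 4 is 100110100011, still not uniform 0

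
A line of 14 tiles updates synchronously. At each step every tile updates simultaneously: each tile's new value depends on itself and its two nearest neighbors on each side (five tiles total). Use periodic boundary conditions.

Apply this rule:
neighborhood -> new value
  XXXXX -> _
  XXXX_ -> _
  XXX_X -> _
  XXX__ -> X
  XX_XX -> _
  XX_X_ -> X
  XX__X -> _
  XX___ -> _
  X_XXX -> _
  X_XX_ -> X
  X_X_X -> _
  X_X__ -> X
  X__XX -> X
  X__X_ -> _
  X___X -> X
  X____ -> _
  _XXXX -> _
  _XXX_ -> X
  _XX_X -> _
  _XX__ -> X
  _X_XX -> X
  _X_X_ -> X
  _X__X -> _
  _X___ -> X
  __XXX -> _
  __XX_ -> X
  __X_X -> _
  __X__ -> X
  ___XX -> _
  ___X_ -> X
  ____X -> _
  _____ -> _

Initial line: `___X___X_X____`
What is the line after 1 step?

__XXXXX_XXX___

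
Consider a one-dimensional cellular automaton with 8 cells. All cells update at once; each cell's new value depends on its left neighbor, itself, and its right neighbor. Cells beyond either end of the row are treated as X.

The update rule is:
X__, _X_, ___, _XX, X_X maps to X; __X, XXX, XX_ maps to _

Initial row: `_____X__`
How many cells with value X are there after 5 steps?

XXXX_XX_
____XX_X
XXX_X_XX
___XXXX_
XX_X___X
count of X: 4

4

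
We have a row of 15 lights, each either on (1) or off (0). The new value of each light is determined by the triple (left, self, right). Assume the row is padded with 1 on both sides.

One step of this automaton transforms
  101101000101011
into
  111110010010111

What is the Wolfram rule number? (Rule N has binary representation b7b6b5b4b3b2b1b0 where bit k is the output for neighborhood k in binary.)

233

position 14: 111 → 1  (bit 7 = 1)
position 0: 110 → 1  (bit 6 = 1)
position 1: 101 → 1  (bit 5 = 1)
position 6: 100 → 0  (bit 4 = 0)
position 2: 011 → 1  (bit 3 = 1)
position 5: 010 → 0  (bit 2 = 0)
position 8: 001 → 0  (bit 1 = 0)
position 7: 000 → 1  (bit 0 = 1)
bits b7..b0 = 11101001 = 233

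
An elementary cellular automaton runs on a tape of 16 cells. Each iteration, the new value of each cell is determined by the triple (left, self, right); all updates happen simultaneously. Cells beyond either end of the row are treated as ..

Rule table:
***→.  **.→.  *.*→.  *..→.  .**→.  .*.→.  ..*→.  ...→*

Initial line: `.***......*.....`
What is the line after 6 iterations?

.....****...****
****......*.....
.....****...****  (repeats iteration 1; period 2)
iteration 6: ****......*.....

****......*.....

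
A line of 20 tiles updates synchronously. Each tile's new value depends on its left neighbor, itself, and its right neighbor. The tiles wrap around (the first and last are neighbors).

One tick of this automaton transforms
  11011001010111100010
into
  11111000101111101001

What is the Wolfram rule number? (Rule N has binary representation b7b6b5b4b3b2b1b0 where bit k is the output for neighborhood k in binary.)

position 12: 111 → 1  (bit 7 = 1)
position 1: 110 → 1  (bit 6 = 1)
position 2: 101 → 1  (bit 5 = 1)
position 5: 100 → 0  (bit 4 = 0)
position 0: 011 → 1  (bit 3 = 1)
position 7: 010 → 0  (bit 2 = 0)
position 6: 001 → 0  (bit 1 = 0)
position 16: 000 → 1  (bit 0 = 1)
bits b7..b0 = 11101001 = 233

233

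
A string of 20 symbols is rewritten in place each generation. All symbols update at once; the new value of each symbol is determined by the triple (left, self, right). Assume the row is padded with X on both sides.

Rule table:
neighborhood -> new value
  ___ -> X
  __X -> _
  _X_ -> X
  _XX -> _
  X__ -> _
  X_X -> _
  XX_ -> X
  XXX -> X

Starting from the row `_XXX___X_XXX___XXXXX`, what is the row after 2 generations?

___X_X_X___X_X___XXX

generation 1: __XX_X_X__XX_X__XXXX
generation 2: ___X_X_X___X_X___XXX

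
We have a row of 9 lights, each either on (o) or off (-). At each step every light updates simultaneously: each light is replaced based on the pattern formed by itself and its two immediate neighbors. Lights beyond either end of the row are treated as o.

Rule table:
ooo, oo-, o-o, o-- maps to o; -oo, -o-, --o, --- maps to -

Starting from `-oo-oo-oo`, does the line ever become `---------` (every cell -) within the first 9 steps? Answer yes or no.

no

o-oo-oo-o
oo-oo-oo-
ooo-oo-oo
oooo-oo-o
ooooo-oo-
oooooo-oo
ooooooo-o
oooooooo-
ooooooooo
step 9 is ooooooooo, still not uniform -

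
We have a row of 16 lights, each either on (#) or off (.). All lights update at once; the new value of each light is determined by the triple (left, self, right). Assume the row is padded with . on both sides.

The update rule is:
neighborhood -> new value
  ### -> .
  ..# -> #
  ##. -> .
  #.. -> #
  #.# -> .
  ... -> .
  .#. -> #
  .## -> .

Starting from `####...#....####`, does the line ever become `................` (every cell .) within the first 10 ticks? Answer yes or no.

....#.###..#....
...##....####...
..#..#..#....#..
.#########..###.
#.........##...#
##.......#..#.##
..#.....#####...
.###...#.....#..
#...#.###...###.
##.##....#.#...#
tick 10 is ##.##....#.#...#, still not uniform .

no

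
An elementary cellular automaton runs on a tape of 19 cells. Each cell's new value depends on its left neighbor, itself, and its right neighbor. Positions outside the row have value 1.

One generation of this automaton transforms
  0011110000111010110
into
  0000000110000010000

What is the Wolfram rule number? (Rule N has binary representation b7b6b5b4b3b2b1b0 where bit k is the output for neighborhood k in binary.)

5

position 3: 111 → 0  (bit 7 = 0)
position 5: 110 → 0  (bit 6 = 0)
position 13: 101 → 0  (bit 5 = 0)
position 0: 100 → 0  (bit 4 = 0)
position 2: 011 → 0  (bit 3 = 0)
position 14: 010 → 1  (bit 2 = 1)
position 1: 001 → 0  (bit 1 = 0)
position 7: 000 → 1  (bit 0 = 1)
bits b7..b0 = 00000101 = 5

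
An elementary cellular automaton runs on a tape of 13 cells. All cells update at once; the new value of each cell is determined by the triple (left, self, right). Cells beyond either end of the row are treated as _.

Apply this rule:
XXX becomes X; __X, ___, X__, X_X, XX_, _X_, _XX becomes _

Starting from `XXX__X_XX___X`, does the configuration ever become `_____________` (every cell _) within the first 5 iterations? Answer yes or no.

yes

_X___________
_____________
all cells are _ at iteration 2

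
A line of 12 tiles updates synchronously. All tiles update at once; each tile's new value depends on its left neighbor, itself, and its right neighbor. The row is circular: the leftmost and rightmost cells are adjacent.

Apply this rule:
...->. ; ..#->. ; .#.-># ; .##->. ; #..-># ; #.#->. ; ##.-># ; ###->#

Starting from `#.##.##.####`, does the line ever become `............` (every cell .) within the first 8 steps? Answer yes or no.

no

step 1: #..#..#..###
step 2: ##.##.##..##
step 3: ##..#..##..#
step 4: ###.##..##..
step 5: .##..##..##.
step 6: ..##..##..##
step 7: #..##..##..#
step 8: ##..##..##..
step 8 is ##..##..##.., still not uniform .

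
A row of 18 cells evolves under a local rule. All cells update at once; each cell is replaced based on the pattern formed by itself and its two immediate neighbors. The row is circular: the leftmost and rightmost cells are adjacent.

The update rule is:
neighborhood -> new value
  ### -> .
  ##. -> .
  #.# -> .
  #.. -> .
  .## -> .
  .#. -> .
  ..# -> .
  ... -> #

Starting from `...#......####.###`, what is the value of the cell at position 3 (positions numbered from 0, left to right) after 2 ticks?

#

tick 1: .#...####.........
tick 2: ...#......########
position 3 holds #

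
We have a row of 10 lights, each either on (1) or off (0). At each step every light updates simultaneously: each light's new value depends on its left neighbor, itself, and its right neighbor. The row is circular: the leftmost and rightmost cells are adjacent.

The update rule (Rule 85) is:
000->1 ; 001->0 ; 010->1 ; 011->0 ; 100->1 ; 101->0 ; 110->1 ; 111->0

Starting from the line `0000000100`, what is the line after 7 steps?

1111110111
0000010000
1111011111
0001000000
1101111111
0100000000
0111111111

0111111111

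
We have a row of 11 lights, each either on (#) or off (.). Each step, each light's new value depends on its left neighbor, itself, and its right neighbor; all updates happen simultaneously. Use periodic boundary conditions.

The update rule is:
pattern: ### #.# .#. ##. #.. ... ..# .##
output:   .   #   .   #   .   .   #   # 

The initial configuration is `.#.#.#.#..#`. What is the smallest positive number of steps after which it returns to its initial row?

11

#.#.#.#..#.
.#.#.#..#.#
#.#.#..#.#.
.#.#..#.#.#
#.#..#.#.#.
.#..#.#.#.#
#..#.#.#.#.
..#.#.#.#.#
.#.#.#.#.#.
#.#.#.#.#..
.#.#.#.#..#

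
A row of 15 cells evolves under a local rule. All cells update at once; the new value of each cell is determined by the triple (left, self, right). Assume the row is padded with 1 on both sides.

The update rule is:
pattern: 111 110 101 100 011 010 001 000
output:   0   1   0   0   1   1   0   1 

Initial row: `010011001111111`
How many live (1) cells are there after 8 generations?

010011001000000
010011001011110
010011001010010
010011001010010  (fixed point — unchanged through generation 8)
count of 1: 6

6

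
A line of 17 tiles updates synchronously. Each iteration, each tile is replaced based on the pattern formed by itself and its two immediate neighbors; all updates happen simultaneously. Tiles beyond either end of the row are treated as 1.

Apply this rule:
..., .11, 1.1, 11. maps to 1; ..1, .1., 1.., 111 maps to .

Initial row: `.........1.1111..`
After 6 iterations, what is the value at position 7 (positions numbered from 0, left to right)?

.1111111..11..1..
11.....1..11.....
.1.111....11.111.
1.11.1.11.1111.11
11111.11111..111.
....111...1..1.11
position 7 holds .

.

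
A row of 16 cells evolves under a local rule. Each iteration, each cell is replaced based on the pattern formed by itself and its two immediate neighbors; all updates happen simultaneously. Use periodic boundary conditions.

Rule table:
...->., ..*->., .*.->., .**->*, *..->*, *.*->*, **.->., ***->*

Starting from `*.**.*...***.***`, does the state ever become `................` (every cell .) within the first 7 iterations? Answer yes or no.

.**.*.*..**.****
**.*.*.*.*.****.
*.*.*.*.*.****.*
.*.*.*.*.****.**
*.*.*.*.****.**.
.*.*.*.****.**.*
*.*.*.****.**.*.
iteration 7 is *.*.*.****.**.*., still not uniform .

no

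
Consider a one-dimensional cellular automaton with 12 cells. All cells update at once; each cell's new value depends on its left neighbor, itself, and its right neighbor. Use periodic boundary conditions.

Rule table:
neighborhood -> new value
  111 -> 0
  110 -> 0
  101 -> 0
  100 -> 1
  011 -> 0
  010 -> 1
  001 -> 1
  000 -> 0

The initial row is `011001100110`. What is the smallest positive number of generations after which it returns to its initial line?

2

generation 1: 100110011001
generation 2: 011001100110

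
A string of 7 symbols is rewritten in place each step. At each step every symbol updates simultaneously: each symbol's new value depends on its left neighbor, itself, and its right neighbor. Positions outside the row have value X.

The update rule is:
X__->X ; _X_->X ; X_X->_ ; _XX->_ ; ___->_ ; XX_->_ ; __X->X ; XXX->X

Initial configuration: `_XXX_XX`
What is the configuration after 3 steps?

__X___X
XXXX_X_
XXX__X_

XXX__X_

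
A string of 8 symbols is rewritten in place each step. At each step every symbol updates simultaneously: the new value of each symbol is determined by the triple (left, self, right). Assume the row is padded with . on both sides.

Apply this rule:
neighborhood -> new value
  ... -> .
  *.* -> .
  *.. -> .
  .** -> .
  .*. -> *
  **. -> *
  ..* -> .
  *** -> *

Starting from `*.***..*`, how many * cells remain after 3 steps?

*..**..*
*...*..*
*...*..*
count of *: 3

3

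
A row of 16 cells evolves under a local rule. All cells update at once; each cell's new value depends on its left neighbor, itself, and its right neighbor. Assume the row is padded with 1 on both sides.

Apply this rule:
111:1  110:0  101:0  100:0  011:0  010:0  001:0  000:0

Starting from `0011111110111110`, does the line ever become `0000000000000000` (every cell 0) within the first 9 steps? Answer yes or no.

yes

0001111100011100
0000111000001000
0000010000000000
0000000000000000
all cells are 0 at step 4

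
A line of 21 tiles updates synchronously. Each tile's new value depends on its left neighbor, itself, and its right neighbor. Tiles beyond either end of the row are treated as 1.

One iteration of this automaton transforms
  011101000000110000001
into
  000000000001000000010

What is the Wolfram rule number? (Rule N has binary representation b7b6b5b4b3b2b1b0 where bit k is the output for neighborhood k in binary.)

position 2: 111 → 0  (bit 7 = 0)
position 3: 110 → 0  (bit 6 = 0)
position 0: 101 → 0  (bit 5 = 0)
position 6: 100 → 0  (bit 4 = 0)
position 1: 011 → 0  (bit 3 = 0)
position 5: 010 → 0  (bit 2 = 0)
position 11: 001 → 1  (bit 1 = 1)
position 7: 000 → 0  (bit 0 = 0)
bits b7..b0 = 00000010 = 2

2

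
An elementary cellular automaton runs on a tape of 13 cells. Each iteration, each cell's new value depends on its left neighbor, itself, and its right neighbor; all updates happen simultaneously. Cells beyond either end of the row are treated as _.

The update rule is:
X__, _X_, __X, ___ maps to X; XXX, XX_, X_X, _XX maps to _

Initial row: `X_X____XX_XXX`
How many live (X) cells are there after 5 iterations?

X_XXXXX______
X______XXXXXX
XXXXXXX______
_______XXXXXX
XXXXXXX______
count of X: 7

7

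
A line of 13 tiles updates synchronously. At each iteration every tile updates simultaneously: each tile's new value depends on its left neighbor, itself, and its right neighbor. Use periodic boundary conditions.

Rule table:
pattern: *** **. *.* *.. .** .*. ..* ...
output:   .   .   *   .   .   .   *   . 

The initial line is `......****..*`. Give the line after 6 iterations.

*.....*......

.....*.....*.
....*.....*..
...*.....*...
..*.....*....
.*.....*.....
*.....*......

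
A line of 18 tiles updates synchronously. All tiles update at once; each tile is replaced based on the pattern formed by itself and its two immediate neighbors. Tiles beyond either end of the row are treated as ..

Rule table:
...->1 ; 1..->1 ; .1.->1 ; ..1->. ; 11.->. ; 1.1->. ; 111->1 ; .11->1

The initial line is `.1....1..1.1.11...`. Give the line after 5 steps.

.1111.11.1.1.1.111
.111..1..1.1.1.11.
.11.1.11.1.1.1.1.1
.1..1.1..1.1.1.1.1
.11.1.11.1.1.1.1.1

.11.1.11.1.1.1.1.1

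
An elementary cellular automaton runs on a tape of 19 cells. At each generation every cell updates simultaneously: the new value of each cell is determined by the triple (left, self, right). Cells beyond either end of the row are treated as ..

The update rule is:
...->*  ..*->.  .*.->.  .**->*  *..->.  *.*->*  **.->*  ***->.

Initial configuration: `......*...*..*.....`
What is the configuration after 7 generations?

.*..**..*...**..**.

*****...*......****
*...*.*...****.*..*
..*..*..*.*..**....
*........*...**.***
..******...*.****.*
*.*....*.*..**..**.
.*..**..*...**..**.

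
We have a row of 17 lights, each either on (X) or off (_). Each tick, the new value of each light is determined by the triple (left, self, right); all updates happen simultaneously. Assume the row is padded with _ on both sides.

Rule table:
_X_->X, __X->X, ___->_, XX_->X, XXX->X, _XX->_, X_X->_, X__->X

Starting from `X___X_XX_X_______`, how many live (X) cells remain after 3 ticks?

tick 1: XX_XX__X_XX______
tick 2: _X__XXXX__XX_____
tick 3: XXXX_XXXXX_XX____
count of X: 11

11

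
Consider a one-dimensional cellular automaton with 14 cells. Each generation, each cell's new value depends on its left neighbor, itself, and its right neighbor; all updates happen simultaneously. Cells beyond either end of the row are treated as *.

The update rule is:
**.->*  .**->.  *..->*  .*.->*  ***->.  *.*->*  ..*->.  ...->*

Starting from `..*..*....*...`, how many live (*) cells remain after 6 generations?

7

*.**.****.***.
**.**...**..**
.**.***..**...
*.**..**..***.
**.**..**...**
.**.**..***...
count of *: 7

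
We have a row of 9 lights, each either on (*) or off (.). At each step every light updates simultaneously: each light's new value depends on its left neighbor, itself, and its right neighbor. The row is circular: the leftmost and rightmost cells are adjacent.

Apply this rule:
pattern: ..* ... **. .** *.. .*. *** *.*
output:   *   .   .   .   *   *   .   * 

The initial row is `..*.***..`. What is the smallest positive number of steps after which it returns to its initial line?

27

step 1: .***...*.
step 2: *...*.***
step 3: .*.***...
step 4: ***...*..
step 5: ...*.****
step 6: *.***....
step 7: **...*..*
step 8: ..*.****.
step 9: .***....*
step 10: *...*..**
step 11: .*.****..
step 12: ***....*.
step 13: ...*..***
step 14: *.****...
step 15: **....*.*
step 16: ..*..***.
step 17: .****...*
step 18: *....*.**
step 19: .*..***..
step 20: ****...*.
step 21: ....*.***
step 22: *..***...
step 23: ***...*.*
step 24: ...*.***.
step 25: ..***...*
step 26: **...*.**
step 27: ..*.***..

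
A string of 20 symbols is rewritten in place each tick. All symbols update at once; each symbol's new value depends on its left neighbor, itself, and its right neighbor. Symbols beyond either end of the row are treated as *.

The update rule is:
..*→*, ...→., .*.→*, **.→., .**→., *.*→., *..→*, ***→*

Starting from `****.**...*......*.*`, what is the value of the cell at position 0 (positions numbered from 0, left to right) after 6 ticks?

*

***....*.***....**..
**.*..**..*.*..*..**
*..***..***.******.*
.**.*.**.*...****...
....*....**.*.**.*.*
*..***..*...*....*..
position 0 holds *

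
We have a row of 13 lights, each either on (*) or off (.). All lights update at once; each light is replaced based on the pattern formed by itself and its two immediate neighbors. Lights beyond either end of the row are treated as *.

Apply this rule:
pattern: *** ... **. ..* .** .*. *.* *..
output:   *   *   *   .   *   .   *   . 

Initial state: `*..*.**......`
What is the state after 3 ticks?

**.**********

tick 1: *...***.****.
tick 2: *.*.*********
tick 3: **.**********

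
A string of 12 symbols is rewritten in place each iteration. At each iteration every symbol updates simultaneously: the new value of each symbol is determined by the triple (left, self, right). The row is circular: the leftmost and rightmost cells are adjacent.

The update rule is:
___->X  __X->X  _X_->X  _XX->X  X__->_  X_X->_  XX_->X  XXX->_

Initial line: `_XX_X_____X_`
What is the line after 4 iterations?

XXX_X_XXXXX_
X_X_X_X___X_
X_X_X_X_XXX_
X_X_X_X_X_X_

X_X_X_X_X_X_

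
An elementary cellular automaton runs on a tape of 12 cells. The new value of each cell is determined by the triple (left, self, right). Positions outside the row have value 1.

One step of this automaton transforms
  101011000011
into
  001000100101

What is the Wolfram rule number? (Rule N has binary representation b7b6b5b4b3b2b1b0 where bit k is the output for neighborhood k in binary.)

150

position 11: 111 → 1  (bit 7 = 1)
position 0: 110 → 0  (bit 6 = 0)
position 1: 101 → 0  (bit 5 = 0)
position 6: 100 → 1  (bit 4 = 1)
position 4: 011 → 0  (bit 3 = 0)
position 2: 010 → 1  (bit 2 = 1)
position 9: 001 → 1  (bit 1 = 1)
position 7: 000 → 0  (bit 0 = 0)
bits b7..b0 = 10010110 = 150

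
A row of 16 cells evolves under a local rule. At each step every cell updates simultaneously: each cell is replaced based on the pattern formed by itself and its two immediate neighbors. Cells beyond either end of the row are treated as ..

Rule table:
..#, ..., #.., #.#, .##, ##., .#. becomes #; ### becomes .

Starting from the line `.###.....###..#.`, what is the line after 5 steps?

##.#######.#####
####.....###...#
#..#######.#####
####.....###...#  (repeats step 2; period 2)
step 5: #..#######.#####

#..#######.#####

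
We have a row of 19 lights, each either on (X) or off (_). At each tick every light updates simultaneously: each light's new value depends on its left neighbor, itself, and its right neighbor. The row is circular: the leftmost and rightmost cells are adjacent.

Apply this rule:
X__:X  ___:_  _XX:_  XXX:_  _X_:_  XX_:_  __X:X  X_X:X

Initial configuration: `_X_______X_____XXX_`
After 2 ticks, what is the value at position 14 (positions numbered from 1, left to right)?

X

X_X_____X_X___X___X
_X_X___X_X_X_X_X_X_
position 14 holds X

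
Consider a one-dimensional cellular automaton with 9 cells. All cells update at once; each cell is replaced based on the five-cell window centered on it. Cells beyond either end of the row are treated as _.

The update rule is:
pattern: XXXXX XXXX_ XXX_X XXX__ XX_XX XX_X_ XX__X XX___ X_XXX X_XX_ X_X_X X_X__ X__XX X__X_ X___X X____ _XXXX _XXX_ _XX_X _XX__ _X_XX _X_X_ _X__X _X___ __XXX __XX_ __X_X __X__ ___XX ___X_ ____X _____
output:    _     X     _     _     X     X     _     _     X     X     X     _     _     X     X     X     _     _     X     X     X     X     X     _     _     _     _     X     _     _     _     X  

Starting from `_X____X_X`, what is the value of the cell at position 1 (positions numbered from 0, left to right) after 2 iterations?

_X_X___X_
__X__X_X_
position 1 holds _

_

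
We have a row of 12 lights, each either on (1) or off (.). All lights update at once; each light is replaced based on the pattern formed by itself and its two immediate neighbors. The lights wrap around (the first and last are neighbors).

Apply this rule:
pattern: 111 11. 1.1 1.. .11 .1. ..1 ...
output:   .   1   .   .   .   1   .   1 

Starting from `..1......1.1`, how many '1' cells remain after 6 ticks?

5

..1.1111.1.1
..1....1.1.1
..1.11.1.1.1
..1..1.1.1.1
..1..1.1.1.1  (fixed point — unchanged through tick 6)
count of 1: 5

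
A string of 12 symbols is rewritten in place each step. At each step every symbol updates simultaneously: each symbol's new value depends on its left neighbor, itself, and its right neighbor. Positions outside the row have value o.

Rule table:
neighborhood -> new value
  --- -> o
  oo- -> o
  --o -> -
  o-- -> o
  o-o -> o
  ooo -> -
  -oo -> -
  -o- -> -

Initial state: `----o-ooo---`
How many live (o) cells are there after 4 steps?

ooo--o--ooo-
--oo--o---oo
o--oo--oo---
oo--oo--ooo-
count of o: 7

7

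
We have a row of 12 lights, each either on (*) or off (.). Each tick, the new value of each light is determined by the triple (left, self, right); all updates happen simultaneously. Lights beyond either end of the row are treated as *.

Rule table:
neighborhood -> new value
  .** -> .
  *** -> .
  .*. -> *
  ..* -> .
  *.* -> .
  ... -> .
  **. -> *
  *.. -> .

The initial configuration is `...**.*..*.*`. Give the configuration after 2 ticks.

tick 1: ....*.*..*..
tick 2: ....*.*..*..

....*.*..*..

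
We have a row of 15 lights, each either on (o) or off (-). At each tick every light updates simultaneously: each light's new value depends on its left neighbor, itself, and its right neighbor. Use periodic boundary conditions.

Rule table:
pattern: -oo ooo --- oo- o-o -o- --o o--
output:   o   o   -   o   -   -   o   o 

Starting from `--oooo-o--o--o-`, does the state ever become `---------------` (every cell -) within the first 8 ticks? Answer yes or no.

no

tick 1: -ooooo--oo-oo-o
tick 2: -ooooooooo-oo--
tick 3: oooooooooo-ooo-
tick 4: oooooooooo-ooo-  (fixed point — unchanged through tick 8)
tick 8 is oooooooooo-ooo-, still not uniform -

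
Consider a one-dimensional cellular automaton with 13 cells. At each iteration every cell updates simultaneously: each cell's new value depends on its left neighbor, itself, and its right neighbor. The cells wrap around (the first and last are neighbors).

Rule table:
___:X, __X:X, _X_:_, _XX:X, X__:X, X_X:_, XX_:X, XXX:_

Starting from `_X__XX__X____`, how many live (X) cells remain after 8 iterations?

8

X_XXXXXX_XXXX
X_X____X_X___
___XXXX___XXX
XXXX__XXXXX_X
___XXXX___X_X
XXXX__XXXX___
X__XXXX__XXXX
XXXX__XXXX___
count of X: 8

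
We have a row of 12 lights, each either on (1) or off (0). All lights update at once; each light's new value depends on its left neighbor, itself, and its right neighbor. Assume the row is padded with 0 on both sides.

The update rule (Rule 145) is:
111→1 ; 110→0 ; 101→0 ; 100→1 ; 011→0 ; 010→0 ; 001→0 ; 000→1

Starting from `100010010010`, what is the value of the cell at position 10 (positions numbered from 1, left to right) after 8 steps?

1

011001001001
000100100100
110010010011
001001001000
100100100111
010010010010
001001001001
100100100100
position 10 holds 1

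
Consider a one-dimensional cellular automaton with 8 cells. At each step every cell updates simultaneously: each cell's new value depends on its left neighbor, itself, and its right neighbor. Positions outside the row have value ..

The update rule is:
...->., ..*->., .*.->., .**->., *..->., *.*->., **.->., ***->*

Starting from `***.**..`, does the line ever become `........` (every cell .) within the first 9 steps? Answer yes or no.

yes

step 1: .*......
step 2: ........
all cells are . at step 2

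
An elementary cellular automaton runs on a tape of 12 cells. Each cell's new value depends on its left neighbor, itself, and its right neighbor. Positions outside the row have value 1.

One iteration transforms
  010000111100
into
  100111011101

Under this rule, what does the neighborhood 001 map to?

1

At position 5 the neighborhood is 001; the next row has 1 there.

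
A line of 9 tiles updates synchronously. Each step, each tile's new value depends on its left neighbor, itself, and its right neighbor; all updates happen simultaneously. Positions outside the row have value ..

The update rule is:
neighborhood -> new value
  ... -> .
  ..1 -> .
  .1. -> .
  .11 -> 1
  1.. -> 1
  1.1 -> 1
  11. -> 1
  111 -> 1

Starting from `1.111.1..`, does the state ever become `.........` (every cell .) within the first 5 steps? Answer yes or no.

no

step 1: .11111.1.
step 2: .111111.1
step 3: .1111111.
step 4: .11111111
step 5: .11111111
step 5 is .11111111, still not uniform .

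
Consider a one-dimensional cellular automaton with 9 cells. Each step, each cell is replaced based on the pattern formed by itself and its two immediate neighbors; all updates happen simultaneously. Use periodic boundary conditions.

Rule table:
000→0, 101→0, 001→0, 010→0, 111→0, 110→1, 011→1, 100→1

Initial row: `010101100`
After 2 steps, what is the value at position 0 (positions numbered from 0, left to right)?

000001110
000001011
position 0 holds 0

0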